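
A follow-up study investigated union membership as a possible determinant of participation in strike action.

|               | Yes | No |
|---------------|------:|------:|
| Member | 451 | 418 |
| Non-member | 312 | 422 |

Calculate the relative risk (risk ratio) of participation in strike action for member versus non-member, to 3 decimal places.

1.221

Cells: a = 451, b = 418, c = 312, d = 422.
Risk in exposed = 451/869 = 0.51899; risk in unexposed = 312/734 = 0.42507.
RR = 0.51899 / 0.42507 = 1.22095
The risk among the exposed is 1.22 times that among the unexposed.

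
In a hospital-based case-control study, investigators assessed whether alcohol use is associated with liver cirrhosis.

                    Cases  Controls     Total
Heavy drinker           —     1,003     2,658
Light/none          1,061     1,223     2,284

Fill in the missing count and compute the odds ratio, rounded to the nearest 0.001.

The missing cell is in the exposed row: 2658 − 1003 = 1655.
So a = 1655, b = 1003, c = 1061, d = 1223.
OR = (a·d)/(b·c) = (1655 × 1223) / (1003 × 1061) = 2024065 / 1064183 = 1.90199

1.902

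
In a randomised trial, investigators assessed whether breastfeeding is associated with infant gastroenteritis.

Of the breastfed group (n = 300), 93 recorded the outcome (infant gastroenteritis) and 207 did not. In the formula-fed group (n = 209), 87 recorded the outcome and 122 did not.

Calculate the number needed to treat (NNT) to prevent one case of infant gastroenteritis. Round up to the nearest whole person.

Risk in treated group = 93/300 = 0.31000; risk in control = 87/209 = 0.41627.
Absolute risk reduction = 0.41627 − 0.31000 = 0.10627
NNT = 1 / ARR = 1 / 0.10627 = 9.410 → round up → 10

10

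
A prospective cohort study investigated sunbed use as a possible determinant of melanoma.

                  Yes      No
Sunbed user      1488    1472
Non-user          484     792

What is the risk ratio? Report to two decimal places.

1.33

Cells: a = 1488, b = 1472, c = 484, d = 792.
Risk in exposed = 1488/2960 = 0.50270; risk in unexposed = 484/1276 = 0.37931.
RR = 0.50270 / 0.37931 = 1.32531
The risk among the exposed is 1.33 times that among the unexposed.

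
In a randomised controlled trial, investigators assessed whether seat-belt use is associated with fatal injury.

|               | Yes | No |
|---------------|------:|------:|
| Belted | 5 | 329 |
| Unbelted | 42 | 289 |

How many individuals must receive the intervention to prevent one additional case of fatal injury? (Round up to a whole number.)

9

Risk in treated group = 5/334 = 0.01497; risk in control = 42/331 = 0.12689.
Absolute risk reduction = 0.12689 − 0.01497 = 0.11192
NNT = 1 / ARR = 1 / 0.11192 = 8.935 → round up → 9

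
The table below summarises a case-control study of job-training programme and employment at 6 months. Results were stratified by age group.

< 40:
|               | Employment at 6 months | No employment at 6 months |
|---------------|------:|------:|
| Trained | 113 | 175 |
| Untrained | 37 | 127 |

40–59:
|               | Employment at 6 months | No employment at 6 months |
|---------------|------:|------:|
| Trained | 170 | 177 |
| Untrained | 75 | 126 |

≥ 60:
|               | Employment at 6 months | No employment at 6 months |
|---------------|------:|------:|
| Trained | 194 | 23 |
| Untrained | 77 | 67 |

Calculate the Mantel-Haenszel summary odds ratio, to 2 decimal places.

2.46

OR_MH = Σ(aᵢdᵢ/nᵢ) / Σ(bᵢcᵢ/nᵢ), where nᵢ is the stratum total.
Stratum 1 (< 40): n = 452; a·d/n = 113·127/452 = 31.7500; b·c/n = 175·37/452 = 14.3252
Stratum 2 (40–59): n = 548; a·d/n = 170·126/548 = 39.0876; b·c/n = 177·75/548 = 24.2245
Stratum 3 (≥ 60): n = 361; a·d/n = 194·67/361 = 36.0055; b·c/n = 23·77/361 = 4.9058
OR_MH = (31.7500 + 39.0876 + 36.0055) / (14.3252 + 24.2245 + 4.9058) = 106.8431 / 43.4555 = 2.45868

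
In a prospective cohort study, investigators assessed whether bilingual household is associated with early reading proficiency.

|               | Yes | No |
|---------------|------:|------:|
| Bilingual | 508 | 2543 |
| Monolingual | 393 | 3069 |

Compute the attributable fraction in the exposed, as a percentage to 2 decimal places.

Cells: a = 508, b = 2543, c = 393, d = 3069.
Risk in exposed = 508/3051 = 0.16650; risk in unexposed = 393/3462 = 0.11352.
RR = 0.16650/0.11352 = 1.46675
AR% = (RR − 1)/RR × 100 = (1.46675 − 1)/1.46675 × 100 = 31.8220%

31.82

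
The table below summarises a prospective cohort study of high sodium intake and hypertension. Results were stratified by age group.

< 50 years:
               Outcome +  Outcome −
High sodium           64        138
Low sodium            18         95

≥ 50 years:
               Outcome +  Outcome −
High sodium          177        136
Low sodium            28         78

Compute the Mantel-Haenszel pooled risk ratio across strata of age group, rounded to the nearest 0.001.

RR_MH = Σ(aᵢ·n₀ᵢ/nᵢ) / Σ(cᵢ·n₁ᵢ/nᵢ), with n₁ᵢ = aᵢ+bᵢ (exposed), n₀ᵢ = cᵢ+dᵢ (unexposed), nᵢ = n₁ᵢ+n₀ᵢ.
Stratum 1 (< 50 years): n₁ = 202, n₀ = 113, n = 315; a·n₀/n = 64·113/315 = 22.9587; c·n₁/n = 18·202/315 = 11.5429
Stratum 2 (≥ 50 years): n₁ = 313, n₀ = 106, n = 419; a·n₀/n = 177·106/419 = 44.7780; c·n₁/n = 28·313/419 = 20.9165
RR_MH = (22.9587 + 44.7780) / (11.5429 + 20.9165) = 67.7368 / 32.4593 = 2.08682

2.087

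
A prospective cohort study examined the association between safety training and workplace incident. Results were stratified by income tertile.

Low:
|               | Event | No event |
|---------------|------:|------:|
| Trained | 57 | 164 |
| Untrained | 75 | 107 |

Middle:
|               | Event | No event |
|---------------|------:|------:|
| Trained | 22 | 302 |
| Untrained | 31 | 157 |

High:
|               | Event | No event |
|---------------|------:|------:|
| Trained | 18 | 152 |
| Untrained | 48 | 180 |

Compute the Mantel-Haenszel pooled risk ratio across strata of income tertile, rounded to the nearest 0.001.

0.543

RR_MH = Σ(aᵢ·n₀ᵢ/nᵢ) / Σ(cᵢ·n₁ᵢ/nᵢ), with n₁ᵢ = aᵢ+bᵢ (exposed), n₀ᵢ = cᵢ+dᵢ (unexposed), nᵢ = n₁ᵢ+n₀ᵢ.
Stratum 1 (Low): n₁ = 221, n₀ = 182, n = 403; a·n₀/n = 57·182/403 = 25.7419; c·n₁/n = 75·221/403 = 41.1290
Stratum 2 (Middle): n₁ = 324, n₀ = 188, n = 512; a·n₀/n = 22·188/512 = 8.0781; c·n₁/n = 31·324/512 = 19.6172
Stratum 3 (High): n₁ = 170, n₀ = 228, n = 398; a·n₀/n = 18·228/398 = 10.3116; c·n₁/n = 48·170/398 = 20.5025
RR_MH = (25.7419 + 8.0781 + 10.3116) / (41.1290 + 19.6172 + 20.5025) = 44.1316 / 81.2487 = 0.54317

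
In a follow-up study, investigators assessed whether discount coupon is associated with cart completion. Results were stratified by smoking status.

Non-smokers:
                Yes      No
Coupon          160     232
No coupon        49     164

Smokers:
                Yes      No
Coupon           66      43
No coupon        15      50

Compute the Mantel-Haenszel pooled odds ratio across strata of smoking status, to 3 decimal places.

2.771

OR_MH = Σ(aᵢdᵢ/nᵢ) / Σ(bᵢcᵢ/nᵢ), where nᵢ is the stratum total.
Stratum 1 (Non-smokers): n = 605; a·d/n = 160·164/605 = 43.3719; b·c/n = 232·49/605 = 18.7901
Stratum 2 (Smokers): n = 174; a·d/n = 66·50/174 = 18.9655; b·c/n = 43·15/174 = 3.7069
OR_MH = (43.3719 + 18.9655) / (18.7901 + 3.7069) = 62.3374 / 22.4970 = 2.77092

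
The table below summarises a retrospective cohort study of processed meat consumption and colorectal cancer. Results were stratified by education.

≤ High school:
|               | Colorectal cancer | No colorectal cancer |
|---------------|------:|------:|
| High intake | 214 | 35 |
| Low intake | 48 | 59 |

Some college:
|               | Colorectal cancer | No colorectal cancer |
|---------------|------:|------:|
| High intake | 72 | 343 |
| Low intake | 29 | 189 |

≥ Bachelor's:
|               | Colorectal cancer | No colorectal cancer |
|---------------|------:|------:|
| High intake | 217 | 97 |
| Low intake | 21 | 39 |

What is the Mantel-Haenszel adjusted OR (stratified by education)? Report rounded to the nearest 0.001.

3.075

OR_MH = Σ(aᵢdᵢ/nᵢ) / Σ(bᵢcᵢ/nᵢ), where nᵢ is the stratum total.
Stratum 1 (≤ High school): n = 356; a·d/n = 214·59/356 = 35.4663; b·c/n = 35·48/356 = 4.7191
Stratum 2 (Some college): n = 633; a·d/n = 72·189/633 = 21.4976; b·c/n = 343·29/633 = 15.7141
Stratum 3 (≥ Bachelor's): n = 374; a·d/n = 217·39/374 = 22.6283; b·c/n = 97·21/374 = 5.4465
OR_MH = (35.4663 + 21.4976 + 22.6283) / (4.7191 + 15.7141 + 5.4465) = 79.5923 / 25.8797 = 3.07547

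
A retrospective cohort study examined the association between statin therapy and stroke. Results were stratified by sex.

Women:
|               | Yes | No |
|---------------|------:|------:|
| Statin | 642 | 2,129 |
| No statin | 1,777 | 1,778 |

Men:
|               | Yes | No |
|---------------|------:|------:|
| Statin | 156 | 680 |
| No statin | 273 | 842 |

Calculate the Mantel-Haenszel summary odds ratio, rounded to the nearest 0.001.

OR_MH = Σ(aᵢdᵢ/nᵢ) / Σ(bᵢcᵢ/nᵢ), where nᵢ is the stratum total.
Stratum 1 (Women): n = 6326; a·d/n = 642·1778/6326 = 180.4420; b·c/n = 2129·1777/6326 = 598.0451
Stratum 2 (Men): n = 1951; a·d/n = 156·842/1951 = 67.3255; b·c/n = 680·273/1951 = 95.1512
OR_MH = (180.4420 + 67.3255) / (598.0451 + 95.1512) = 247.7675 / 693.1963 = 0.35743

0.357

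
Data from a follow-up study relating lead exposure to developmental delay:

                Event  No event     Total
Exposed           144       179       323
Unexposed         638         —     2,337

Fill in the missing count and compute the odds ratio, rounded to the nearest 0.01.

2.14

The missing cell is in the unexposed row: 2337 − 638 = 1699.
So a = 144, b = 179, c = 638, d = 1699.
OR = (a·d)/(b·c) = (144 × 1699) / (179 × 638) = 244656 / 114202 = 2.14231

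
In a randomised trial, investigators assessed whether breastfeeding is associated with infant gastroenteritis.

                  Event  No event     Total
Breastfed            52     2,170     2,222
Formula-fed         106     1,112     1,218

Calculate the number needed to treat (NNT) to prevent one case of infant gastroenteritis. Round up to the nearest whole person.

Risk in treated group = 52/2222 = 0.02340; risk in control = 106/1218 = 0.08703.
Absolute risk reduction = 0.08703 − 0.02340 = 0.06363
NNT = 1 / ARR = 1 / 0.06363 = 15.717 → round up → 16

16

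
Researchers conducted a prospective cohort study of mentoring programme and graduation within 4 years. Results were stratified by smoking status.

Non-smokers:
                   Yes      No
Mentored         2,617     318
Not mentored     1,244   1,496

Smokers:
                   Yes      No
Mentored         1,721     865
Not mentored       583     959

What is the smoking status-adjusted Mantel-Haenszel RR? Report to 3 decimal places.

1.890

RR_MH = Σ(aᵢ·n₀ᵢ/nᵢ) / Σ(cᵢ·n₁ᵢ/nᵢ), with n₁ᵢ = aᵢ+bᵢ (exposed), n₀ᵢ = cᵢ+dᵢ (unexposed), nᵢ = n₁ᵢ+n₀ᵢ.
Stratum 1 (Non-smokers): n₁ = 2935, n₀ = 2740, n = 5675; a·n₀/n = 2617·2740/5675 = 1263.5383; c·n₁/n = 1244·2935/5675 = 643.3727
Stratum 2 (Smokers): n₁ = 2586, n₀ = 1542, n = 4128; a·n₀/n = 1721·1542/4128 = 642.8735; c·n₁/n = 583·2586/4128 = 365.2224
RR_MH = (1263.5383 + 642.8735) / (643.3727 + 365.2224) = 1906.4119 / 1008.5951 = 1.89017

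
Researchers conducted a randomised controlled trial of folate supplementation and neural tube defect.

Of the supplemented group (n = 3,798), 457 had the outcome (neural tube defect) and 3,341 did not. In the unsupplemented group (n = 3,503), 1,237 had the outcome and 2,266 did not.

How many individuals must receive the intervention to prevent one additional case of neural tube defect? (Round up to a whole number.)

5

Risk in treated group = 457/3798 = 0.12033; risk in control = 1237/3503 = 0.35313.
Absolute risk reduction = 0.35313 − 0.12033 = 0.23280
NNT = 1 / ARR = 1 / 0.23280 = 4.296 → round up → 5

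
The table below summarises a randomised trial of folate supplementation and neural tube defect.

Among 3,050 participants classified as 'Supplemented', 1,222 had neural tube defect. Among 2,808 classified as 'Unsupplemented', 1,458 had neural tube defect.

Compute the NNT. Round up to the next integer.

9

Risk in treated group = 1222/3050 = 0.40066; risk in control = 1458/2808 = 0.51923.
Absolute risk reduction = 0.51923 − 0.40066 = 0.11858
NNT = 1 / ARR = 1 / 0.11858 = 8.433 → round up → 9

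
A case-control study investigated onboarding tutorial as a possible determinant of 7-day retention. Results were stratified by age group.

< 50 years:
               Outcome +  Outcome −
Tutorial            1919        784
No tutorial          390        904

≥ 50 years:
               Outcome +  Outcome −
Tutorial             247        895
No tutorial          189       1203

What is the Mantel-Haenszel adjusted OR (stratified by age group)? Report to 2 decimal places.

3.85

OR_MH = Σ(aᵢdᵢ/nᵢ) / Σ(bᵢcᵢ/nᵢ), where nᵢ is the stratum total.
Stratum 1 (< 50 years): n = 3997; a·d/n = 1919·904/3997 = 434.0195; b·c/n = 784·390/3997 = 76.4974
Stratum 2 (≥ 50 years): n = 2534; a·d/n = 247·1203/2534 = 117.2616; b·c/n = 895·189/2534 = 66.7541
OR_MH = (434.0195 + 117.2616) / (76.4974 + 66.7541) = 551.2812 / 143.2515 = 3.84834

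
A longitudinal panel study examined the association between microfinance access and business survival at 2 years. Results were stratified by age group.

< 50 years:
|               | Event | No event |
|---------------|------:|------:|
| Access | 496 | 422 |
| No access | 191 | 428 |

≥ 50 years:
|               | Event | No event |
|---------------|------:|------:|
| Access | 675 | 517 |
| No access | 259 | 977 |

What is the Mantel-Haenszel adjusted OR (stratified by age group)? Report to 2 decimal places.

3.81

OR_MH = Σ(aᵢdᵢ/nᵢ) / Σ(bᵢcᵢ/nᵢ), where nᵢ is the stratum total.
Stratum 1 (< 50 years): n = 1537; a·d/n = 496·428/1537 = 138.1184; b·c/n = 422·191/1537 = 52.4411
Stratum 2 (≥ 50 years): n = 2428; a·d/n = 675·977/2428 = 271.6124; b·c/n = 517·259/2428 = 55.1495
OR_MH = (138.1184 + 271.6124) / (52.4411 + 55.1495) = 409.7309 / 107.5906 = 3.80824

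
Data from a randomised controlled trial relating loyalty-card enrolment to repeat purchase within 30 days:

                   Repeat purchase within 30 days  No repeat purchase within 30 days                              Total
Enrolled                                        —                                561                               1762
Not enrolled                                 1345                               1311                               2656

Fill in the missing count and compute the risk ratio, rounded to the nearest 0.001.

1.346

The missing cell is in the exposed row: 1762 − 561 = 1201.
So a = 1201, b = 561, c = 1345, d = 1311.
RR = [a/(a+b)] / [c/(c+d)] = (1201/1762) / (1345/2656) = 0.68161/0.50640 = 1.34599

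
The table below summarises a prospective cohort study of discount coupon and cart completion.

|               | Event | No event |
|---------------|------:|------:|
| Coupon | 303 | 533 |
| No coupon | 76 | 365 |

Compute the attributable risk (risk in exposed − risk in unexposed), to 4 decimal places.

0.1901

Cells: a = 303, b = 533, c = 76, d = 365.
Risk in exposed = 303/836 = 0.362440; risk in unexposed = 76/441 = 0.172336.
Risk difference = 0.362440 − 0.172336 = 0.190105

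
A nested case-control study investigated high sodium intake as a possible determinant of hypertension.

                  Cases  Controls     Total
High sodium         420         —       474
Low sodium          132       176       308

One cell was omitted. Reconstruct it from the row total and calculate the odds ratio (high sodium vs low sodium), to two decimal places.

The missing cell is in the exposed row: 474 − 420 = 54.
So a = 420, b = 54, c = 132, d = 176.
OR = (a·d)/(b·c) = (420 × 176) / (54 × 132) = 73920 / 7128 = 10.37037

10.37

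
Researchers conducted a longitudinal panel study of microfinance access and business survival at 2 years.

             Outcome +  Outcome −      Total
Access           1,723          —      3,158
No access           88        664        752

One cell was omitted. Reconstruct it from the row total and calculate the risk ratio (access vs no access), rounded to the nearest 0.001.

4.662

The missing cell is in the exposed row: 3158 − 1723 = 1435.
So a = 1723, b = 1435, c = 88, d = 664.
RR = [a/(a+b)] / [c/(c+d)] = (1723/3158) / (88/752) = 0.54560/0.11702 = 4.66239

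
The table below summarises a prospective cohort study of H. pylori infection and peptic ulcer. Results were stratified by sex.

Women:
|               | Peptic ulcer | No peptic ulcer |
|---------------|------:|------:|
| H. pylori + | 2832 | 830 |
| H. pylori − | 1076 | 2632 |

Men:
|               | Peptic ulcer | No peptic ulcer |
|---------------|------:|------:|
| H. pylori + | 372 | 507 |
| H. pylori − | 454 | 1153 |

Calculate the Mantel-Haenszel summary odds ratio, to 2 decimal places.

5.54

OR_MH = Σ(aᵢdᵢ/nᵢ) / Σ(bᵢcᵢ/nᵢ), where nᵢ is the stratum total.
Stratum 1 (Women): n = 7370; a·d/n = 2832·2632/7370 = 1011.3737; b·c/n = 830·1076/7370 = 121.1777
Stratum 2 (Men): n = 2486; a·d/n = 372·1153/2486 = 172.5326; b·c/n = 507·454/2486 = 92.5897
OR_MH = (1011.3737 + 172.5326) / (121.1777 + 92.5897) = 1183.9063 / 213.7674 = 5.53829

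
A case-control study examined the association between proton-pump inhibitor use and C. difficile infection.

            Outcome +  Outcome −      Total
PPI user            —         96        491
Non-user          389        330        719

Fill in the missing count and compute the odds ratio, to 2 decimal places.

3.49

The missing cell is in the exposed row: 491 − 96 = 395.
So a = 395, b = 96, c = 389, d = 330.
OR = (a·d)/(b·c) = (395 × 330) / (96 × 389) = 130350 / 37344 = 3.49052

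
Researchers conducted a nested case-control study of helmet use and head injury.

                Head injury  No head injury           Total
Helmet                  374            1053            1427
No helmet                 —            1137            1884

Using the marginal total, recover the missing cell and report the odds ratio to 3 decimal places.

0.541

The missing cell is in the unexposed row: 1884 − 1137 = 747.
So a = 374, b = 1053, c = 747, d = 1137.
OR = (a·d)/(b·c) = (374 × 1137) / (1053 × 747) = 425238 / 786591 = 0.54061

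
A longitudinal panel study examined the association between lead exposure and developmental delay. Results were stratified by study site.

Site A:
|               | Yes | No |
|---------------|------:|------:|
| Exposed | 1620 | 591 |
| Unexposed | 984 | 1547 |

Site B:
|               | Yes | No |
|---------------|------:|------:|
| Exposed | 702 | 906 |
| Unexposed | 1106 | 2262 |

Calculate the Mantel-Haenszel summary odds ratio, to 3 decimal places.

2.616

OR_MH = Σ(aᵢdᵢ/nᵢ) / Σ(bᵢcᵢ/nᵢ), where nᵢ is the stratum total.
Stratum 1 (Site A): n = 4742; a·d/n = 1620·1547/4742 = 528.4985; b·c/n = 591·984/4742 = 122.6369
Stratum 2 (Site B): n = 4976; a·d/n = 702·2262/4976 = 319.1166; b·c/n = 906·1106/4976 = 201.3738
OR_MH = (528.4985 + 319.1166) / (122.6369 + 201.3738) = 847.6151 / 324.0107 = 2.61601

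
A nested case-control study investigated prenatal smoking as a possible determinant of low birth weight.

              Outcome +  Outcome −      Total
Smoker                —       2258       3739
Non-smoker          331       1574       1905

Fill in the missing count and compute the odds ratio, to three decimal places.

3.119

The missing cell is in the exposed row: 3739 − 2258 = 1481.
So a = 1481, b = 2258, c = 331, d = 1574.
OR = (a·d)/(b·c) = (1481 × 1574) / (2258 × 331) = 2331094 / 747398 = 3.11895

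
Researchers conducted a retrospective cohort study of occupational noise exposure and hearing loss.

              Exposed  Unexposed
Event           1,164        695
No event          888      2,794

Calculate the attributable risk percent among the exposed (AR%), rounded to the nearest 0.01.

64.88

Reading the table with exposure as columns: a = 1164 (Exposed, case), b = 888 (Exposed, non-case), c = 695 (Unexposed, case), d = 2794.
Risk in exposed = 1164/2052 = 0.56725; risk in unexposed = 695/3489 = 0.19920.
RR = 0.56725/0.19920 = 2.84768
AR% = (RR − 1)/RR × 100 = (2.84768 − 1)/2.84768 × 100 = 64.8837%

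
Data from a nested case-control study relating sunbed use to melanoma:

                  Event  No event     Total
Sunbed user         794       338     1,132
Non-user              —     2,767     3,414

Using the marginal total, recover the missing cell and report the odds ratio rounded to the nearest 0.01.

10.05

The missing cell is in the unexposed row: 3414 − 2767 = 647.
So a = 794, b = 338, c = 647, d = 2767.
OR = (a·d)/(b·c) = (794 × 2767) / (338 × 647) = 2196998 / 218686 = 10.04636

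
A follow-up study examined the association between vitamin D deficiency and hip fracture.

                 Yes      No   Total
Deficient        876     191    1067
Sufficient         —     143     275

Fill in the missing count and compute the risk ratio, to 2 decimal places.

The missing cell is in the unexposed row: 275 − 143 = 132.
So a = 876, b = 191, c = 132, d = 143.
RR = [a/(a+b)] / [c/(c+d)] = (876/1067) / (132/275) = 0.82099/0.48000 = 1.71040

1.71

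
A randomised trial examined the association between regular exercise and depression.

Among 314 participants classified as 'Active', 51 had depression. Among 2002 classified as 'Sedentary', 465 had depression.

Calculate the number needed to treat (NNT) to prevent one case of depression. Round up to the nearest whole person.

15

Risk in treated group = 51/314 = 0.16242; risk in control = 465/2002 = 0.23227.
Absolute risk reduction = 0.23227 − 0.16242 = 0.06985
NNT = 1 / ARR = 1 / 0.06985 = 14.317 → round up → 15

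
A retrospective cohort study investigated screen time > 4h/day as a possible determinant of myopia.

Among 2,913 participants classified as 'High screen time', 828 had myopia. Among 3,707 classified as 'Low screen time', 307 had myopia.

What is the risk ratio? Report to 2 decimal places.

3.43

From the description: a = 828, b = 2085, c = 307, d = 3400.
Risk in exposed = 828/2913 = 0.28424; risk in unexposed = 307/3707 = 0.08282.
RR = 0.28424 / 0.08282 = 3.43221
The risk among the exposed is 3.43 times that among the unexposed.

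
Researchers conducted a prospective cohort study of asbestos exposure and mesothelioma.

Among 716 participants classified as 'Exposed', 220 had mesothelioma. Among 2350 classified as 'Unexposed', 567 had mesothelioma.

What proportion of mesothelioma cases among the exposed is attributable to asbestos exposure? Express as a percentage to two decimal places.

21.48

From the description: a = 220, b = 496, c = 567, d = 1783.
Risk in exposed = 220/716 = 0.30726; risk in unexposed = 567/2350 = 0.24128.
RR = 0.30726/0.24128 = 1.27349
AR% = (RR − 1)/RR × 100 = (1.27349 − 1)/1.27349 × 100 = 21.4754%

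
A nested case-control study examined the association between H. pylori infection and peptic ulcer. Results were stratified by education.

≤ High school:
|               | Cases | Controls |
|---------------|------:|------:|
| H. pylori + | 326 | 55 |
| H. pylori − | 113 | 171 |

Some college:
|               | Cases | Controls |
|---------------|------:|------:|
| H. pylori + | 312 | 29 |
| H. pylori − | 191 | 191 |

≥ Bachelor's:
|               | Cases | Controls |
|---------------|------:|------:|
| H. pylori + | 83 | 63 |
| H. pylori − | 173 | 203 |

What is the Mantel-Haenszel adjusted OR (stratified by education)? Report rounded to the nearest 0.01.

OR_MH = Σ(aᵢdᵢ/nᵢ) / Σ(bᵢcᵢ/nᵢ), where nᵢ is the stratum total.
Stratum 1 (≤ High school): n = 665; a·d/n = 326·171/665 = 83.8286; b·c/n = 55·113/665 = 9.3459
Stratum 2 (Some college): n = 723; a·d/n = 312·191/723 = 82.4232; b·c/n = 29·191/723 = 7.6611
Stratum 3 (≥ Bachelor's): n = 522; a·d/n = 83·203/522 = 32.2778; b·c/n = 63·173/522 = 20.8793
OR_MH = (83.8286 + 82.4232 + 32.2778) / (9.3459 + 7.6611 + 20.8793) = 198.5296 / 37.8863 = 5.24014

5.24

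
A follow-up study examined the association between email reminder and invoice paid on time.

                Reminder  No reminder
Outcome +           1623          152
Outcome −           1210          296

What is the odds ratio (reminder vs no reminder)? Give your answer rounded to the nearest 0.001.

Reading the table with exposure as columns: a = 1623 (Reminder, case), b = 1210 (Reminder, non-case), c = 152 (No reminder, case), d = 296.
OR = (a·d)/(b·c) = (1623 × 296) / (1210 × 152) = 480408 / 183920 = 2.61205
The odds of invoice paid on time are about 2.61 times as high in the reminder group.

2.612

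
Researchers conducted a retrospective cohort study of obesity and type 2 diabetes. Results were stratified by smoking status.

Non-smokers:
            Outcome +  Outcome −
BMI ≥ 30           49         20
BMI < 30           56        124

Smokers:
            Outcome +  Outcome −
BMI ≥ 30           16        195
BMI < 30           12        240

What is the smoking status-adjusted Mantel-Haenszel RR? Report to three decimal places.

RR_MH = Σ(aᵢ·n₀ᵢ/nᵢ) / Σ(cᵢ·n₁ᵢ/nᵢ), with n₁ᵢ = aᵢ+bᵢ (exposed), n₀ᵢ = cᵢ+dᵢ (unexposed), nᵢ = n₁ᵢ+n₀ᵢ.
Stratum 1 (Non-smokers): n₁ = 69, n₀ = 180, n = 249; a·n₀/n = 49·180/249 = 35.4217; c·n₁/n = 56·69/249 = 15.5181
Stratum 2 (Smokers): n₁ = 211, n₀ = 252, n = 463; a·n₀/n = 16·252/463 = 8.7084; c·n₁/n = 12·211/463 = 5.4687
RR_MH = (35.4217 + 8.7084) / (15.5181 + 5.4687) = 44.1301 / 20.9868 = 2.10276

2.103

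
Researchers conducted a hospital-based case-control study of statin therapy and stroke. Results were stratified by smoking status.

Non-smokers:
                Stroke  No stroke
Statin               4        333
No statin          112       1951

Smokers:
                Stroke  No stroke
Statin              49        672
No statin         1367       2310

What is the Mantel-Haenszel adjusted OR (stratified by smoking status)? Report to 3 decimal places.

0.129

OR_MH = Σ(aᵢdᵢ/nᵢ) / Σ(bᵢcᵢ/nᵢ), where nᵢ is the stratum total.
Stratum 1 (Non-smokers): n = 2400; a·d/n = 4·1951/2400 = 3.2517; b·c/n = 333·112/2400 = 15.5400
Stratum 2 (Smokers): n = 4398; a·d/n = 49·2310/4398 = 25.7367; b·c/n = 672·1367/4398 = 208.8731
OR_MH = (3.2517 + 25.7367) / (15.5400 + 208.8731) = 28.9884 / 224.4131 = 0.12917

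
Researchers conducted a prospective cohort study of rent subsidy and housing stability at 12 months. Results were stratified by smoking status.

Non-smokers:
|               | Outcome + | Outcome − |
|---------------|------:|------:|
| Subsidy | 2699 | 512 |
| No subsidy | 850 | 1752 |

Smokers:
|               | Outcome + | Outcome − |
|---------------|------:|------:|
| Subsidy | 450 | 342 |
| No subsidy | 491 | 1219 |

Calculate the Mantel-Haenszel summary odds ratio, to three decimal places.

OR_MH = Σ(aᵢdᵢ/nᵢ) / Σ(bᵢcᵢ/nᵢ), where nᵢ is the stratum total.
Stratum 1 (Non-smokers): n = 5813; a·d/n = 2699·1752/5813 = 813.4609; b·c/n = 512·850/5813 = 74.8667
Stratum 2 (Smokers): n = 2502; a·d/n = 450·1219/2502 = 219.2446; b·c/n = 342·491/2502 = 67.1151
OR_MH = (813.4609 + 219.2446) / (74.8667 + 67.1151) = 1032.7055 / 141.9818 = 7.27351

7.274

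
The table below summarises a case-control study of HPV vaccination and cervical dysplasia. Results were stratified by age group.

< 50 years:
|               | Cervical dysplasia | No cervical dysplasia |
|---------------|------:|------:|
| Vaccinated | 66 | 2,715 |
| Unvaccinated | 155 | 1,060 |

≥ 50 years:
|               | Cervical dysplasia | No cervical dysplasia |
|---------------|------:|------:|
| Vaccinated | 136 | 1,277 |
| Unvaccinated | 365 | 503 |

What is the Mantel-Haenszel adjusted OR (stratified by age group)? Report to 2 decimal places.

0.15

OR_MH = Σ(aᵢdᵢ/nᵢ) / Σ(bᵢcᵢ/nᵢ), where nᵢ is the stratum total.
Stratum 1 (< 50 years): n = 3996; a·d/n = 66·1060/3996 = 17.5075; b·c/n = 2715·155/3996 = 105.3116
Stratum 2 (≥ 50 years): n = 2281; a·d/n = 136·503/2281 = 29.9904; b·c/n = 1277·365/2281 = 204.3424
OR_MH = (17.5075 + 29.9904) / (105.3116 + 204.3424) = 47.4979 / 309.6540 = 0.15339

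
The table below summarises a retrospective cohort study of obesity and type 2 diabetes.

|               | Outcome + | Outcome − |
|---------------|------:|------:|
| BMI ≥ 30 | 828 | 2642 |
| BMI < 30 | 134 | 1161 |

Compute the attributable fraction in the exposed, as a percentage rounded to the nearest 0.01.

Cells: a = 828, b = 2642, c = 134, d = 1161.
Risk in exposed = 828/3470 = 0.23862; risk in unexposed = 134/1295 = 0.10347.
RR = 0.23862/0.10347 = 2.30603
AR% = (RR − 1)/RR × 100 = (2.30603 − 1)/2.30603 × 100 = 56.6355%

56.64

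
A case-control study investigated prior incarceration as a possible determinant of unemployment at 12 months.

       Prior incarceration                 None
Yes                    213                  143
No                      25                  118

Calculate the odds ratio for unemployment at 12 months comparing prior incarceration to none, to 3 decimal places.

7.030

Reading the table with exposure as columns: a = 213 (Prior incarceration, case), b = 25 (Prior incarceration, non-case), c = 143 (None, case), d = 118.
OR = (a·d)/(b·c) = (213 × 118) / (25 × 143) = 25134 / 3575 = 7.03049
The odds of unemployment at 12 months are about 7.03 times as high in the prior incarceration group.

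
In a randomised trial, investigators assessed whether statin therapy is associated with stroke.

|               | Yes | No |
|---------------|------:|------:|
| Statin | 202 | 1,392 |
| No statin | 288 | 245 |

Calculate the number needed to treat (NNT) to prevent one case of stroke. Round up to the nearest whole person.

Risk in treated group = 202/1594 = 0.12673; risk in control = 288/533 = 0.54034.
Absolute risk reduction = 0.54034 − 0.12673 = 0.41361
NNT = 1 / ARR = 1 / 0.41361 = 2.418 → round up → 3

3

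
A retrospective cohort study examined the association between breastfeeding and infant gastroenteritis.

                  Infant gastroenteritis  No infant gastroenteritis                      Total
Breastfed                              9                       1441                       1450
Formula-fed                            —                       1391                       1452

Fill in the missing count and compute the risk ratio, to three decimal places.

The missing cell is in the unexposed row: 1452 − 1391 = 61.
So a = 9, b = 1441, c = 61, d = 1391.
RR = [a/(a+b)] / [c/(c+d)] = (9/1450) / (61/1452) = 0.00621/0.04201 = 0.14774

0.148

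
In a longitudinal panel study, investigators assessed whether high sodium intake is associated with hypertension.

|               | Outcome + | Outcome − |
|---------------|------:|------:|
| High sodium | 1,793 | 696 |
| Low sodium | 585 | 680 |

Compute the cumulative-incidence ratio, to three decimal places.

1.558

Cells: a = 1793, b = 696, c = 585, d = 680.
Risk in exposed = 1793/2489 = 0.72037; risk in unexposed = 585/1265 = 0.46245.
RR = 0.72037 / 0.46245 = 1.55772
The risk among the exposed is 1.56 times that among the unexposed.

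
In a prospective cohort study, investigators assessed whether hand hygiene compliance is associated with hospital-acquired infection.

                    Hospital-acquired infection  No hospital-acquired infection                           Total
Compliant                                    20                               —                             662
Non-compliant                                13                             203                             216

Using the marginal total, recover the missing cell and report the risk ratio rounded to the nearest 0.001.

The missing cell is in the exposed row: 662 − 20 = 642.
So a = 20, b = 642, c = 13, d = 203.
RR = [a/(a+b)] / [c/(c+d)] = (20/662) / (13/216) = 0.03021/0.06019 = 0.50198

0.502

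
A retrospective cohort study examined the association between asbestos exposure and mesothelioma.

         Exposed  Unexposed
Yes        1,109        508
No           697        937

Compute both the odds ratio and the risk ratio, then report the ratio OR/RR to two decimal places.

Reading the table with exposure as columns: a = 1109 (Exposed, case), b = 697 (Exposed, non-case), c = 508 (Unexposed, case), d = 937.
OR = (1109·937)/(697·508) = 1039133/354076 = 2.93477
Risk in exposed = 1109/1806 = 0.61406; risk in unexposed = 508/1445 = 0.35156; RR = 1.74670
OR/RR = 2.93477 / 1.74670 = 1.68018
The outcome is not rare, so the OR lies further from 1 than the RR.

1.68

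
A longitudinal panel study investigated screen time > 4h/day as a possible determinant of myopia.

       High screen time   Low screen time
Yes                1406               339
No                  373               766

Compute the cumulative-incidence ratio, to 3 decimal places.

Reading the table with exposure as columns: a = 1406 (High screen time, case), b = 373 (High screen time, non-case), c = 339 (Low screen time, case), d = 766.
Risk in exposed = 1406/1779 = 0.79033; risk in unexposed = 339/1105 = 0.30679.
RR = 0.79033 / 0.30679 = 2.57615
The risk among the exposed is 2.58 times that among the unexposed.

2.576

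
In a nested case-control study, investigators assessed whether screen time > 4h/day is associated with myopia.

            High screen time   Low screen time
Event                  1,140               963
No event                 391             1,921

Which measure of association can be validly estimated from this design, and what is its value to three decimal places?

Reading the table with exposure as columns: a = 1140 (High screen time, case), b = 391 (High screen time, non-case), c = 963 (Low screen time, case), d = 1921.
This is a nested case-control study: participants were sampled on outcome status, so risks in the source population cannot be estimated directly — relative risk is not valid here. The odds ratio is the appropriate measure.
OR = (a·d)/(b·c) = (1140 × 1921) / (391 × 963) = 2189940 / 376533 = 5.81606

5.816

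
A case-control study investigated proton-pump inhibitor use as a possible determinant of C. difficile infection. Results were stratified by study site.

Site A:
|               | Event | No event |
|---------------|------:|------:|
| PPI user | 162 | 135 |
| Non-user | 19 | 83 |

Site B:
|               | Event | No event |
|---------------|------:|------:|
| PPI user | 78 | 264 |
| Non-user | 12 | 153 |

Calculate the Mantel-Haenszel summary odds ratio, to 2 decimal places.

OR_MH = Σ(aᵢdᵢ/nᵢ) / Σ(bᵢcᵢ/nᵢ), where nᵢ is the stratum total.
Stratum 1 (Site A): n = 399; a·d/n = 162·83/399 = 33.6992; b·c/n = 135·19/399 = 6.4286
Stratum 2 (Site B): n = 507; a·d/n = 78·153/507 = 23.5385; b·c/n = 264·12/507 = 6.2485
OR_MH = (33.6992 + 23.5385) / (6.4286 + 6.2485) = 57.2377 / 12.6771 = 4.51505

4.52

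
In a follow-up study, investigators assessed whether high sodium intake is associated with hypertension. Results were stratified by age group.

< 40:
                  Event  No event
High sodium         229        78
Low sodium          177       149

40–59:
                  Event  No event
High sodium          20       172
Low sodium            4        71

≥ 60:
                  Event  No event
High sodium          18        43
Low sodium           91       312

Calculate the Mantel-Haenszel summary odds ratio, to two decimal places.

OR_MH = Σ(aᵢdᵢ/nᵢ) / Σ(bᵢcᵢ/nᵢ), where nᵢ is the stratum total.
Stratum 1 (< 40): n = 633; a·d/n = 229·149/633 = 53.9036; b·c/n = 78·177/633 = 21.8104
Stratum 2 (40–59): n = 267; a·d/n = 20·71/267 = 5.3184; b·c/n = 172·4/267 = 2.5768
Stratum 3 (≥ 60): n = 464; a·d/n = 18·312/464 = 12.1034; b·c/n = 43·91/464 = 8.4332
OR_MH = (53.9036 + 5.3184 + 12.1034) / (21.8104 + 2.5768 + 8.4332) = 71.3254 / 32.8204 = 2.17320

2.17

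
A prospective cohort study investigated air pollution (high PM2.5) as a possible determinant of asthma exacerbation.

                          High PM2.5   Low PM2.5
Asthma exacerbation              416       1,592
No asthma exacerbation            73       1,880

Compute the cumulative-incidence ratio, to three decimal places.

1.855

Reading the table with exposure as columns: a = 416 (High PM2.5, case), b = 73 (High PM2.5, non-case), c = 1592 (Low PM2.5, case), d = 1880.
Risk in exposed = 416/489 = 0.85072; risk in unexposed = 1592/3472 = 0.45853.
RR = 0.85072 / 0.45853 = 1.85533
The risk among the exposed is 1.86 times that among the unexposed.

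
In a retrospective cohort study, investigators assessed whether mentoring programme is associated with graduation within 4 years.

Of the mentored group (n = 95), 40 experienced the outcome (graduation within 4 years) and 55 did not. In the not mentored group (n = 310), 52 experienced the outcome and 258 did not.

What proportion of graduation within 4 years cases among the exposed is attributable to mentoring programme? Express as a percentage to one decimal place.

60.2

From the description: a = 40, b = 55, c = 52, d = 258.
Risk in exposed = 40/95 = 0.42105; risk in unexposed = 52/310 = 0.16774.
RR = 0.42105/0.16774 = 2.51012
AR% = (RR − 1)/RR × 100 = (2.51012 − 1)/2.51012 × 100 = 60.1613%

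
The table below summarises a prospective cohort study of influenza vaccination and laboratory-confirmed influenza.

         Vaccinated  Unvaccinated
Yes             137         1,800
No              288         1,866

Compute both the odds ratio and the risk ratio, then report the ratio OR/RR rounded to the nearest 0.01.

0.75

Reading the table with exposure as columns: a = 137 (Vaccinated, case), b = 288 (Vaccinated, non-case), c = 1800 (Unvaccinated, case), d = 1866.
OR = (137·1866)/(288·1800) = 255642/518400 = 0.49314
Risk in exposed = 137/425 = 0.32235; risk in unexposed = 1800/3666 = 0.49100; RR = 0.65653
OR/RR = 0.49314 / 0.65653 = 0.75113
The outcome is not rare, so the OR lies further from 1 than the RR.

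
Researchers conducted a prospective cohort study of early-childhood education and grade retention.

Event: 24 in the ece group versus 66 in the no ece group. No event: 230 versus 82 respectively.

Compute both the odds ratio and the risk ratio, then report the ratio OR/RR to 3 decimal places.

0.612

From the description: a = 24, b = 230, c = 66, d = 82.
OR = (24·82)/(230·66) = 1968/15180 = 0.12964
Risk in exposed = 24/254 = 0.09449; risk in unexposed = 66/148 = 0.44595; RR = 0.21188
OR/RR = 0.12964 / 0.21188 = 0.61187
The outcome is not rare, so the OR lies further from 1 than the RR.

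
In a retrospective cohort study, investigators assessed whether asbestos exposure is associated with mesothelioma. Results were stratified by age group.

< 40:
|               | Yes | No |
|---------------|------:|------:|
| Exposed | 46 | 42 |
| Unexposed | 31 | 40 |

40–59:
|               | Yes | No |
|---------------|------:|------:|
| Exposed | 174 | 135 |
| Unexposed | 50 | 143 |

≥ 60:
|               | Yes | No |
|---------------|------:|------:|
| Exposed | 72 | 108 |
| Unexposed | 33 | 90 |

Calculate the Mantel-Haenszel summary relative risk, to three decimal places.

RR_MH = Σ(aᵢ·n₀ᵢ/nᵢ) / Σ(cᵢ·n₁ᵢ/nᵢ), with n₁ᵢ = aᵢ+bᵢ (exposed), n₀ᵢ = cᵢ+dᵢ (unexposed), nᵢ = n₁ᵢ+n₀ᵢ.
Stratum 1 (< 40): n₁ = 88, n₀ = 71, n = 159; a·n₀/n = 46·71/159 = 20.5409; c·n₁/n = 31·88/159 = 17.1572
Stratum 2 (40–59): n₁ = 309, n₀ = 193, n = 502; a·n₀/n = 174·193/502 = 66.8964; c·n₁/n = 50·309/502 = 30.7769
Stratum 3 (≥ 60): n₁ = 180, n₀ = 123, n = 303; a·n₀/n = 72·123/303 = 29.2277; c·n₁/n = 33·180/303 = 19.6040
RR_MH = (20.5409 + 66.8964 + 29.2277) / (17.1572 + 30.7769 + 19.6040) = 116.6650 / 67.5381 = 1.72740

1.727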